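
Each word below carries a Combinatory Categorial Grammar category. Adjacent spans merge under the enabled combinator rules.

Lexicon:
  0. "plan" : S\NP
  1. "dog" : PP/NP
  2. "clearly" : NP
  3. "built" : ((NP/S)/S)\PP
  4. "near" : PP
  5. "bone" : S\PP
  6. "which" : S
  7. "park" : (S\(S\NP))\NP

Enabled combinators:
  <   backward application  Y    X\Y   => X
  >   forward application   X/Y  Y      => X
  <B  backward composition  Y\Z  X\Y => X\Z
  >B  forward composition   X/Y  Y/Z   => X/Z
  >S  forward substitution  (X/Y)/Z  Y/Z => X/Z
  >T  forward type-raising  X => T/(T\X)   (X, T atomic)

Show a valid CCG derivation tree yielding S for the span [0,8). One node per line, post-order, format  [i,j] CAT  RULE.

[0,8] S   <
  [0,1] "plan" : S\NP
  [1,8] S\(S\NP)   <
    [1,7] NP   >
      [1,6] NP/S   >
        [1,4] (NP/S)/S   <
          [1,3] PP   >
            [1,2] "dog" : PP/NP
            [2,3] "clearly" : NP
          [3,4] "built" : ((NP/S)/S)\PP
        [4,6] S   >
          [4,5] S/(S\PP)   >T
            [4,5] "near" : PP
          [5,6] "bone" : S\PP
      [6,7] "which" : S
    [7,8] "park" : (S\(S\NP))\NP

[0,1] S\NP  lex  "plan"
[1,2] PP/NP  lex  "dog"
[2,3] NP  lex  "clearly"
[1,3] PP  >  k=2
[3,4] ((NP/S)/S)\PP  lex  "built"
[1,4] (NP/S)/S  <  k=3
[4,5] PP  lex  "near"
[4,5] S/(S\PP)  >T
[5,6] S\PP  lex  "bone"
[4,6] S  >  k=5
[1,6] NP/S  >  k=4
[6,7] S  lex  "which"
[1,7] NP  >  k=6
[7,8] (S\(S\NP))\NP  lex  "park"
[1,8] S\(S\NP)  <  k=7
[0,8] S  <  k=1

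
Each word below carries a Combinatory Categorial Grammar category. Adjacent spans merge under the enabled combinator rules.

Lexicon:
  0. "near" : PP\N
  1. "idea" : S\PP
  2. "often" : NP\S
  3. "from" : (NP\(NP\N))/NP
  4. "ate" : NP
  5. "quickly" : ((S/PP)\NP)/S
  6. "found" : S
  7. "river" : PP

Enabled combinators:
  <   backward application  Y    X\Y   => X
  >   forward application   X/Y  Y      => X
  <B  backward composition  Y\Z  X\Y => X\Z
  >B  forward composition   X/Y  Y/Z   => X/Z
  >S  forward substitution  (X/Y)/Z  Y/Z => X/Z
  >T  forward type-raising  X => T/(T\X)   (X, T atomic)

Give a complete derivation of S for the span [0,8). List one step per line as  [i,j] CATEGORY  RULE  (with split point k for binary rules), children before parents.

[0,1] PP\N  lex  "near"
[1,2] S\PP  lex  "idea"
[0,2] S\N  <B  k=1
[2,3] NP\S  lex  "often"
[0,3] NP\N  <B  k=2
[3,4] (NP\(NP\N))/NP  lex  "from"
[4,5] NP  lex  "ate"
[3,5] NP\(NP\N)  >  k=4
[0,5] NP  <  k=3
[5,6] ((S/PP)\NP)/S  lex  "quickly"
[6,7] S  lex  "found"
[5,7] (S/PP)\NP  >  k=6
[0,7] S/PP  <  k=5
[7,8] PP  lex  "river"
[0,8] S  >  k=7

[0,8] S   >
  [0,7] S/PP   <
    [0,5] NP   <
      [0,3] NP\N   <B
        [0,2] S\N   <B
          [0,1] "near" : PP\N
          [1,2] "idea" : S\PP
        [2,3] "often" : NP\S
      [3,5] NP\(NP\N)   >
        [3,4] "from" : (NP\(NP\N))/NP
        [4,5] "ate" : NP
    [5,7] (S/PP)\NP   >
      [5,6] "quickly" : ((S/PP)\NP)/S
      [6,7] "found" : S
  [7,8] "river" : PP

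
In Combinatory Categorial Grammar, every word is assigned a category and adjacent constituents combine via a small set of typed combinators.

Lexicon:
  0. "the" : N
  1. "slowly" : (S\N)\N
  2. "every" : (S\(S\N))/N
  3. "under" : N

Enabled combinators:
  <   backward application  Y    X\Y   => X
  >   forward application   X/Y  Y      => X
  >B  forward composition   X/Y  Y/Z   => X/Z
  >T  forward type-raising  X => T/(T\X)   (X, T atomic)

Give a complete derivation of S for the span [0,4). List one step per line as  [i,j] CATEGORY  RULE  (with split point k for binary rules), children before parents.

[0,1] N  lex  "the"
[1,2] (S\N)\N  lex  "slowly"
[0,2] S\N  <  k=1
[2,3] (S\(S\N))/N  lex  "every"
[3,4] N  lex  "under"
[2,4] S\(S\N)  >  k=3
[0,4] S  <  k=2

[0,4] S   <
  [0,2] S\N   <
    [0,1] "the" : N
    [1,2] "slowly" : (S\N)\N
  [2,4] S\(S\N)   >
    [2,3] "every" : (S\(S\N))/N
    [3,4] "under" : N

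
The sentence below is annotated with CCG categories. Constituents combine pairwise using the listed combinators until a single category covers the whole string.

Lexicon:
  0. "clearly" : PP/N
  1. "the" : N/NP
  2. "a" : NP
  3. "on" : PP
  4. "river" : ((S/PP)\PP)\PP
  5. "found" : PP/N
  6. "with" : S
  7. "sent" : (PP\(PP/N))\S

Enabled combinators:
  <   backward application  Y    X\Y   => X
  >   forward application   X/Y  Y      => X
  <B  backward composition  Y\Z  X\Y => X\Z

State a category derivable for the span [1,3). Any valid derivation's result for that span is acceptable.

[0,8] S   >
  [0,5] S/PP   <
    [0,3] PP   >
      [0,1] "clearly" : PP/N
      [1,3] N   >
        [1,2] "the" : N/NP
        [2,3] "a" : NP
    [3,5] (S/PP)\PP   <
      [3,4] "on" : PP
      [4,5] "river" : ((S/PP)\PP)\PP
  [5,8] PP   <
    [5,6] "found" : PP/N
    [6,8] PP\(PP/N)   <
      [6,7] "with" : S
      [7,8] "sent" : (PP\(PP/N))\S

N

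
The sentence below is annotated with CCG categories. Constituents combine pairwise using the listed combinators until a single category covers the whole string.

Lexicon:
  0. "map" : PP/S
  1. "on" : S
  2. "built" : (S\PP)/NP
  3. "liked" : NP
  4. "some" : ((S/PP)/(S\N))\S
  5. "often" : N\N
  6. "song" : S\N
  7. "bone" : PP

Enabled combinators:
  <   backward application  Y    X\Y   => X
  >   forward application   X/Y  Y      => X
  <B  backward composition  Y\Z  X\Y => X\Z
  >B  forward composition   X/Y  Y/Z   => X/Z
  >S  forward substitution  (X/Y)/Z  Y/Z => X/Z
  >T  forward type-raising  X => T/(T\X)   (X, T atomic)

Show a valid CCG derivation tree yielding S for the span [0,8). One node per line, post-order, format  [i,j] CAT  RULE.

[0,1] PP/S  lex  "map"
[1,2] S  lex  "on"
[0,2] PP  >  k=1
[2,3] (S\PP)/NP  lex  "built"
[3,4] NP  lex  "liked"
[2,4] S\PP  >  k=3
[0,4] S  <  k=2
[4,5] ((S/PP)/(S\N))\S  lex  "some"
[0,5] (S/PP)/(S\N)  <  k=4
[5,6] N\N  lex  "often"
[6,7] S\N  lex  "song"
[5,7] S\N  <B  k=6
[0,7] S/PP  >  k=5
[7,8] PP  lex  "bone"
[0,8] S  >  k=7

[0,8] S   >
  [0,7] S/PP   >
    [0,5] (S/PP)/(S\N)   <
      [0,4] S   <
        [0,2] PP   >
          [0,1] "map" : PP/S
          [1,2] "on" : S
        [2,4] S\PP   >
          [2,3] "built" : (S\PP)/NP
          [3,4] "liked" : NP
      [4,5] "some" : ((S/PP)/(S\N))\S
    [5,7] S\N   <B
      [5,6] "often" : N\N
      [6,7] "song" : S\N
  [7,8] "bone" : PP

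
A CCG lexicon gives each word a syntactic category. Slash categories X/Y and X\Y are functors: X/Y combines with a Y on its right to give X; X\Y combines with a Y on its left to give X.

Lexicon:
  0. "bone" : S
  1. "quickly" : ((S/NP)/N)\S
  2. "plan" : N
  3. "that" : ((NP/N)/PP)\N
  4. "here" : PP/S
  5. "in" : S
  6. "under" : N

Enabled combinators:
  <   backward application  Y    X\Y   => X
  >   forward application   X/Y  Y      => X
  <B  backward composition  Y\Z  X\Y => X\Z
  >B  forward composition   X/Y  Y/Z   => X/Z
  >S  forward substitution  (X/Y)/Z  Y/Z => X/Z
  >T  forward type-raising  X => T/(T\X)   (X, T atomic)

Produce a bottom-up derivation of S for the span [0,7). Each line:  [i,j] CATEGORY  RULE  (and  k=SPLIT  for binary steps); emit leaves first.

[0,1] S  lex  "bone"
[1,2] ((S/NP)/N)\S  lex  "quickly"
[0,2] (S/NP)/N  <  k=1
[2,3] N  lex  "plan"
[3,4] ((NP/N)/PP)\N  lex  "that"
[2,4] (NP/N)/PP  <  k=3
[4,5] PP/S  lex  "here"
[5,6] S  lex  "in"
[4,6] PP  >  k=5
[2,6] NP/N  >  k=4
[0,6] S/N  >S  k=2
[6,7] N  lex  "under"
[0,7] S  >  k=6

[0,7] S   >
  [0,6] S/N   >S
    [0,2] (S/NP)/N   <
      [0,1] "bone" : S
      [1,2] "quickly" : ((S/NP)/N)\S
    [2,6] NP/N   >
      [2,4] (NP/N)/PP   <
        [2,3] "plan" : N
        [3,4] "that" : ((NP/N)/PP)\N
      [4,6] PP   >
        [4,5] "here" : PP/S
        [5,6] "in" : S
  [6,7] "under" : N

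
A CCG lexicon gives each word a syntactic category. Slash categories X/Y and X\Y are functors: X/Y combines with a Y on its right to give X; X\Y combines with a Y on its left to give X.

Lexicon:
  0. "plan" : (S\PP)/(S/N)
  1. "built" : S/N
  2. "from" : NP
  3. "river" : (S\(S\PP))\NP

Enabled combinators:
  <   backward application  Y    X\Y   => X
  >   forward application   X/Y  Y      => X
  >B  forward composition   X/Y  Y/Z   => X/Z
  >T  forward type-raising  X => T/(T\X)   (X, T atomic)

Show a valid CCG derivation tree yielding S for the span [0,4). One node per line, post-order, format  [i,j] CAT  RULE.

[0,1] (S\PP)/(S/N)  lex  "plan"
[1,2] S/N  lex  "built"
[0,2] S\PP  >  k=1
[2,3] NP  lex  "from"
[3,4] (S\(S\PP))\NP  lex  "river"
[2,4] S\(S\PP)  <  k=3
[0,4] S  <  k=2

[0,4] S   <
  [0,2] S\PP   >
    [0,1] "plan" : (S\PP)/(S/N)
    [1,2] "built" : S/N
  [2,4] S\(S\PP)   <
    [2,3] "from" : NP
    [3,4] "river" : (S\(S\PP))\NP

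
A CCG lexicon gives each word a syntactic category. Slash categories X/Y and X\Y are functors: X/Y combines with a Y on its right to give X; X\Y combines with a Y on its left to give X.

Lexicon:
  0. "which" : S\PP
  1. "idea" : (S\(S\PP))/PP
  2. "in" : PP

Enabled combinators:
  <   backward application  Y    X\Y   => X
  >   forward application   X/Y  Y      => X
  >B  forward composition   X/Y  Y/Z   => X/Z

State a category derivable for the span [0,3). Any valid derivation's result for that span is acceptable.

[0,3] S   <
  [0,1] "which" : S\PP
  [1,3] S\(S\PP)   >
    [1,2] "idea" : (S\(S\PP))/PP
    [2,3] "in" : PP

S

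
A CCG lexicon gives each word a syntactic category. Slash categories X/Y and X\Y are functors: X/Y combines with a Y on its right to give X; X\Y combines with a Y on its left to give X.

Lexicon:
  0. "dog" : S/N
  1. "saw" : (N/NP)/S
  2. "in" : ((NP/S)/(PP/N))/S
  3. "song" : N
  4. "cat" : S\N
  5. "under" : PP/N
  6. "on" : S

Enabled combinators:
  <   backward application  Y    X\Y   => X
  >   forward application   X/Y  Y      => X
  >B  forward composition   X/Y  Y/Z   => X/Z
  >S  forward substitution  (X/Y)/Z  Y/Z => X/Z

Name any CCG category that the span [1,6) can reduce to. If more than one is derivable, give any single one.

N/S

[0,7] S   >
  [0,1] "dog" : S/N
  [1,7] N   >
    [1,6] N/S   >S
      [1,2] "saw" : (N/NP)/S
      [2,6] NP/S   >
        [2,5] (NP/S)/(PP/N)   >
          [2,3] "in" : ((NP/S)/(PP/N))/S
          [3,5] S   <
            [3,4] "song" : N
            [4,5] "cat" : S\N
        [5,6] "under" : PP/N
    [6,7] "on" : S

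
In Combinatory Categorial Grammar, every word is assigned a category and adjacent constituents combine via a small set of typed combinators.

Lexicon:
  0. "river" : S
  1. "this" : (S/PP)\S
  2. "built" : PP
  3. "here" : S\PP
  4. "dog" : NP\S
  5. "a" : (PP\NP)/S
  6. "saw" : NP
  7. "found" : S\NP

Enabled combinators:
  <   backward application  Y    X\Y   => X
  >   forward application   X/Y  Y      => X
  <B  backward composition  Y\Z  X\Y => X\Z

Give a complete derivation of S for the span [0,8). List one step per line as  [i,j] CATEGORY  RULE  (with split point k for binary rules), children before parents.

[0,8] S   >
  [0,2] S/PP   <
    [0,1] "river" : S
    [1,2] "this" : (S/PP)\S
  [2,8] PP   <
    [2,5] NP   <
      [2,3] "built" : PP
      [3,5] NP\PP   <B
        [3,4] "here" : S\PP
        [4,5] "dog" : NP\S
    [5,8] PP\NP   >
      [5,6] "a" : (PP\NP)/S
      [6,8] S   <
        [6,7] "saw" : NP
        [7,8] "found" : S\NP

[0,1] S  lex  "river"
[1,2] (S/PP)\S  lex  "this"
[0,2] S/PP  <  k=1
[2,3] PP  lex  "built"
[3,4] S\PP  lex  "here"
[4,5] NP\S  lex  "dog"
[3,5] NP\PP  <B  k=4
[2,5] NP  <  k=3
[5,6] (PP\NP)/S  lex  "a"
[6,7] NP  lex  "saw"
[7,8] S\NP  lex  "found"
[6,8] S  <  k=7
[5,8] PP\NP  >  k=6
[2,8] PP  <  k=5
[0,8] S  >  k=2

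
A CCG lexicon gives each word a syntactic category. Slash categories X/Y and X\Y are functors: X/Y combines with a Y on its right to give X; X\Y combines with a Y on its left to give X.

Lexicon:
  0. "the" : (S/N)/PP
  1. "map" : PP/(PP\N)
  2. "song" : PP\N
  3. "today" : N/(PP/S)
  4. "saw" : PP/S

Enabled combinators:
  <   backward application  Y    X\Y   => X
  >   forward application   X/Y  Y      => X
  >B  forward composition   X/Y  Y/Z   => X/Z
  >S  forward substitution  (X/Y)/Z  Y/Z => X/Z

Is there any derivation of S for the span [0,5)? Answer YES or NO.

YES

[0,5] S   >
  [0,3] S/N   >
    [0,1] "the" : (S/N)/PP
    [1,3] PP   >
      [1,2] "map" : PP/(PP\N)
      [2,3] "song" : PP\N
  [3,5] N   >
    [3,4] "today" : N/(PP/S)
    [4,5] "saw" : PP/S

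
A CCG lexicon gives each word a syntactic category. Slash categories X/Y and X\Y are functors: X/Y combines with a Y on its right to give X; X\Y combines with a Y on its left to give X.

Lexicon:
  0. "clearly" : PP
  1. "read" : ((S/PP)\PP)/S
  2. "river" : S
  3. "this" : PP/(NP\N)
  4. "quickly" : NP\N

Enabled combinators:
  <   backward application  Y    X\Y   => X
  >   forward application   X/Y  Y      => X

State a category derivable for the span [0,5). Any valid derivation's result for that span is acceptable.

[0,5] S   >
  [0,3] S/PP   <
    [0,1] "clearly" : PP
    [1,3] (S/PP)\PP   >
      [1,2] "read" : ((S/PP)\PP)/S
      [2,3] "river" : S
  [3,5] PP   >
    [3,4] "this" : PP/(NP\N)
    [4,5] "quickly" : NP\N

S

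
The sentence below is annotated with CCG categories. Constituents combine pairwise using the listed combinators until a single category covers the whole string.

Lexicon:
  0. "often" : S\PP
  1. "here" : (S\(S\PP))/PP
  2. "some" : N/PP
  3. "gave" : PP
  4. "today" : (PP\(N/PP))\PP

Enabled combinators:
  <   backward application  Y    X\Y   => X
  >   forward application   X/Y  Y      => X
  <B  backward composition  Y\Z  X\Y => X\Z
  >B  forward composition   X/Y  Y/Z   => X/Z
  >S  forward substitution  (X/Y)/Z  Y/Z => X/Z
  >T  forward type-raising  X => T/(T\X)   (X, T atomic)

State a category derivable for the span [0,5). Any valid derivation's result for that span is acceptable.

S

[0,5] S   <
  [0,1] "often" : S\PP
  [1,5] S\(S\PP)   >
    [1,2] "here" : (S\(S\PP))/PP
    [2,5] PP   <
      [2,3] "some" : N/PP
      [3,5] PP\(N/PP)   <
        [3,4] "gave" : PP
        [4,5] "today" : (PP\(N/PP))\PP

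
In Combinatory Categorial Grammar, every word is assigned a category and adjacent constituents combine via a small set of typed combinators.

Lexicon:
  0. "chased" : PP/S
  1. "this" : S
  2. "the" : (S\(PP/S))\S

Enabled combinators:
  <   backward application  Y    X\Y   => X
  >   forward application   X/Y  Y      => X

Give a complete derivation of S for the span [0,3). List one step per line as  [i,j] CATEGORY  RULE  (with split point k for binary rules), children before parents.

[0,3] S   <
  [0,1] "chased" : PP/S
  [1,3] S\(PP/S)   <
    [1,2] "this" : S
    [2,3] "the" : (S\(PP/S))\S

[0,1] PP/S  lex  "chased"
[1,2] S  lex  "this"
[2,3] (S\(PP/S))\S  lex  "the"
[1,3] S\(PP/S)  <  k=2
[0,3] S  <  k=1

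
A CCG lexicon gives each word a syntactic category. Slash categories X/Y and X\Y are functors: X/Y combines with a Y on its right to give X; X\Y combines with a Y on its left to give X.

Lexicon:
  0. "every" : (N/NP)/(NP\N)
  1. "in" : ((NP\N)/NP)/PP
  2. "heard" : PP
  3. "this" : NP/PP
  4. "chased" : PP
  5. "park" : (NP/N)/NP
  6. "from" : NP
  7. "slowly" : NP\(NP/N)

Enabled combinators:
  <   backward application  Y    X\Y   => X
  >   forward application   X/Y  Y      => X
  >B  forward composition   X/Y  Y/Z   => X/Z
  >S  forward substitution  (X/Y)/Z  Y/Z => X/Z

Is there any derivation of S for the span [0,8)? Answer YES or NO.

(N/NP)/(NP\N) ((NP\N)/NP)/PP PP NP/PP PP (NP/N)/NP NP NP\(NP/N)
CKY chart[0,8] = {N}; S ∉ chart

NO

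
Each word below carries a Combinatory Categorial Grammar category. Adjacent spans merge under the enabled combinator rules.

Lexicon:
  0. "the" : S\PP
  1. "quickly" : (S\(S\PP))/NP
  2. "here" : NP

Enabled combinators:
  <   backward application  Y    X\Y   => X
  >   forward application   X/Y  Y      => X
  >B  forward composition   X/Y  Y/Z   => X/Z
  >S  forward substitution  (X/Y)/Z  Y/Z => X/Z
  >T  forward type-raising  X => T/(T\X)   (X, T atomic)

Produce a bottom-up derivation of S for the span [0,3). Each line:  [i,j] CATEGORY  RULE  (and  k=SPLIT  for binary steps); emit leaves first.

[0,1] S\PP  lex  "the"
[1,2] (S\(S\PP))/NP  lex  "quickly"
[2,3] NP  lex  "here"
[1,3] S\(S\PP)  >  k=2
[0,3] S  <  k=1

[0,3] S   <
  [0,1] "the" : S\PP
  [1,3] S\(S\PP)   >
    [1,2] "quickly" : (S\(S\PP))/NP
    [2,3] "here" : NP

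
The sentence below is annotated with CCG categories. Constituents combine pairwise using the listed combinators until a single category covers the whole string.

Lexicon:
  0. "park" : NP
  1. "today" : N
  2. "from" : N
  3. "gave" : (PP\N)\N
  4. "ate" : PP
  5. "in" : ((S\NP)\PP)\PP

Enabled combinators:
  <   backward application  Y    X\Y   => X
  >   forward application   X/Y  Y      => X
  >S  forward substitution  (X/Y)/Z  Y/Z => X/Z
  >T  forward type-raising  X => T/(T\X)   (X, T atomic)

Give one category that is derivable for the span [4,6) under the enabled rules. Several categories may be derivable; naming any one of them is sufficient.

(S\NP)\PP

[0,6] S   <
  [0,1] "park" : NP
  [1,6] S\NP   <
    [1,4] PP   <
      [1,2] "today" : N
      [2,4] PP\N   <
        [2,3] "from" : N
        [3,4] "gave" : (PP\N)\N
    [4,6] (S\NP)\PP   <
      [4,5] "ate" : PP
      [5,6] "in" : ((S\NP)\PP)\PP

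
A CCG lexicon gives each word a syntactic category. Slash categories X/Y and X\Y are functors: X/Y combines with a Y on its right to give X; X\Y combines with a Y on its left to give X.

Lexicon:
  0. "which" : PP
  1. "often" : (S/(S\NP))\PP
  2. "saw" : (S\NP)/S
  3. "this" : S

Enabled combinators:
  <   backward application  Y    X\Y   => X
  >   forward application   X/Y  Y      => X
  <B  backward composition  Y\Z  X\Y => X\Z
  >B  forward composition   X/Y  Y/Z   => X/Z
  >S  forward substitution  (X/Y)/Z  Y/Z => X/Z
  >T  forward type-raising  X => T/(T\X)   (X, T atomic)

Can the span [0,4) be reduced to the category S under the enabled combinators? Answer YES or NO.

[0,4] S   >
  [0,2] S/(S\NP)   <
    [0,1] "which" : PP
    [1,2] "often" : (S/(S\NP))\PP
  [2,4] S\NP   >
    [2,3] "saw" : (S\NP)/S
    [3,4] "this" : S

YES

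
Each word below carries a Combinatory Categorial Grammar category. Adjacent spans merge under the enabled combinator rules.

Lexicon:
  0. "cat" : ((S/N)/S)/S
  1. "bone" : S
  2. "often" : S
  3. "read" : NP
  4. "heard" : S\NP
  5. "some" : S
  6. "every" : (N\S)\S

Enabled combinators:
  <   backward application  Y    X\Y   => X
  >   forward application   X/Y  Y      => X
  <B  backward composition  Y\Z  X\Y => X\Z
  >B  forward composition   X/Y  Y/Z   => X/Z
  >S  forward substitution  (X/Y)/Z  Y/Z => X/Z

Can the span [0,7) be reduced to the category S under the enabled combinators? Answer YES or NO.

YES

[0,7] S   >
  [0,3] S/N   >
    [0,2] (S/N)/S   >
      [0,1] "cat" : ((S/N)/S)/S
      [1,2] "bone" : S
    [2,3] "often" : S
  [3,7] N   <
    [3,4] "read" : NP
    [4,7] N\NP   <B
      [4,5] "heard" : S\NP
      [5,7] N\S   <
        [5,6] "some" : S
        [6,7] "every" : (N\S)\S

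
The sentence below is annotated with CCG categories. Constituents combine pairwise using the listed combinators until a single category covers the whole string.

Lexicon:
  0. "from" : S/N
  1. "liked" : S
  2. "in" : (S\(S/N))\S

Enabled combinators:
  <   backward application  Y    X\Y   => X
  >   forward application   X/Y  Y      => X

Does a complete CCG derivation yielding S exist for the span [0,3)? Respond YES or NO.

[0,3] S   <
  [0,1] "from" : S/N
  [1,3] S\(S/N)   <
    [1,2] "liked" : S
    [2,3] "in" : (S\(S/N))\S

YES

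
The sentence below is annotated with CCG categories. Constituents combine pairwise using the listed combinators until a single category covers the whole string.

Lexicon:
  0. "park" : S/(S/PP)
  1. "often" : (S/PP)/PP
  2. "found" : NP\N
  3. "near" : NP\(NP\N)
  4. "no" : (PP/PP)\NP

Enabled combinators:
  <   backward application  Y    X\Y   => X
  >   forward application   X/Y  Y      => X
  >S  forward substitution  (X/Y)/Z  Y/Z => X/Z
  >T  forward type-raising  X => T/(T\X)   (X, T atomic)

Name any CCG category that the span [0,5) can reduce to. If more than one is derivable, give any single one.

[0,5] S   >
  [0,1] "park" : S/(S/PP)
  [1,5] S/PP   >S
    [1,2] "often" : (S/PP)/PP
    [2,5] PP/PP   <
      [2,4] NP   <
        [2,3] "found" : NP\N
        [3,4] "near" : NP\(NP\N)
      [4,5] "no" : (PP/PP)\NP

S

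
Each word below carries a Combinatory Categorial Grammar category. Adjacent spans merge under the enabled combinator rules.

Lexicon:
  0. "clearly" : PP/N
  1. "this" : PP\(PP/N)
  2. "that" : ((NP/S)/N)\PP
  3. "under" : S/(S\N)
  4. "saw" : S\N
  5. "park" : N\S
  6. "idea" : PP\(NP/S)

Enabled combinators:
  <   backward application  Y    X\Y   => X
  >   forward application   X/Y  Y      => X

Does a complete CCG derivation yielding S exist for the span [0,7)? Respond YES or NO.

PP/N PP\(PP/N) ((NP/S)/N)\PP S/(S\N) S\N N\S PP\(NP/S)
CKY chart[0,7] = {PP}; S ∉ chart

NO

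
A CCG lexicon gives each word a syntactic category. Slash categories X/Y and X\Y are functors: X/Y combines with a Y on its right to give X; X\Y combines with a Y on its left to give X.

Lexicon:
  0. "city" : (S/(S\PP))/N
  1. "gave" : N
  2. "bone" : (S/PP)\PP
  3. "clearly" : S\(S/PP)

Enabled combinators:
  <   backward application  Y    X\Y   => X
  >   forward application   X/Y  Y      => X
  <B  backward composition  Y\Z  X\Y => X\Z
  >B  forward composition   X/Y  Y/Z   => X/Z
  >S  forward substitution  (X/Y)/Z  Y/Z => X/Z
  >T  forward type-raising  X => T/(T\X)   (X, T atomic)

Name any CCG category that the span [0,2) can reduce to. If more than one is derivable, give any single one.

[0,4] S   >
  [0,2] S/(S\PP)   >
    [0,1] "city" : (S/(S\PP))/N
    [1,2] "gave" : N
  [2,4] S\PP   <B
    [2,3] "bone" : (S/PP)\PP
    [3,4] "clearly" : S\(S/PP)

S/(S\PP)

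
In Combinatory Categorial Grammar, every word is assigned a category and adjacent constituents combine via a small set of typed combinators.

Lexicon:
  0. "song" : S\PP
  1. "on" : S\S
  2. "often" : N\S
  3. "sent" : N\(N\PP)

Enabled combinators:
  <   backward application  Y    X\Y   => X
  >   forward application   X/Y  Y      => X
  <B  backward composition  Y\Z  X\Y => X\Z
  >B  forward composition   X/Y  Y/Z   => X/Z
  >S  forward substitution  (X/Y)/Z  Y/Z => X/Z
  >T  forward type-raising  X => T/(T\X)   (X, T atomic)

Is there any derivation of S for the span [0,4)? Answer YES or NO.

NO

S\PP S\S N\S N\(N\PP)
CKY chart[0,4] = {N, N/(N\N), NP/(NP\N), PP/(PP\N), S/(S\N)}; S ∉ chart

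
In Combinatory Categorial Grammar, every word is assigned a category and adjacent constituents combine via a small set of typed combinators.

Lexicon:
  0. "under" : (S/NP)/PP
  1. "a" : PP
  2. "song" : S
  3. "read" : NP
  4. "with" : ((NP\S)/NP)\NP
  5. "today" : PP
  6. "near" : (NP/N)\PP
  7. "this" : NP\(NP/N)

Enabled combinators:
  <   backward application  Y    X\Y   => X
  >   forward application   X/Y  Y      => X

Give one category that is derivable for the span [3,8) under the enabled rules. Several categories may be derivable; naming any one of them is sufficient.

NP\S

[0,8] S   >
  [0,2] S/NP   >
    [0,1] "under" : (S/NP)/PP
    [1,2] "a" : PP
  [2,8] NP   <
    [2,3] "song" : S
    [3,8] NP\S   >
      [3,5] (NP\S)/NP   <
        [3,4] "read" : NP
        [4,5] "with" : ((NP\S)/NP)\NP
      [5,8] NP   <
        [5,7] NP/N   <
          [5,6] "today" : PP
          [6,7] "near" : (NP/N)\PP
        [7,8] "this" : NP\(NP/N)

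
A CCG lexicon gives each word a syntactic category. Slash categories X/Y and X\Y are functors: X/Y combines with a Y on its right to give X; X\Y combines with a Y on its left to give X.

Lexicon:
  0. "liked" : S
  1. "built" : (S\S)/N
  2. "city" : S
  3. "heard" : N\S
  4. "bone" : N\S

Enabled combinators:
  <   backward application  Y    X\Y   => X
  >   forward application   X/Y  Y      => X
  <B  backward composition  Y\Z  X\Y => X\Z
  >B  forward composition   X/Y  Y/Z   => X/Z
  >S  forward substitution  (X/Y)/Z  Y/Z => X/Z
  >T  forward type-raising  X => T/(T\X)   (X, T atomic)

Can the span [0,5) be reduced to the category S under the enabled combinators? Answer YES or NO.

NO

S (S\S)/N S N\S N\S
CKY chart[0,5] = {N, N/(N\N), NP/(NP\N), PP/(PP\N), S/(S\N)}; S ∉ chart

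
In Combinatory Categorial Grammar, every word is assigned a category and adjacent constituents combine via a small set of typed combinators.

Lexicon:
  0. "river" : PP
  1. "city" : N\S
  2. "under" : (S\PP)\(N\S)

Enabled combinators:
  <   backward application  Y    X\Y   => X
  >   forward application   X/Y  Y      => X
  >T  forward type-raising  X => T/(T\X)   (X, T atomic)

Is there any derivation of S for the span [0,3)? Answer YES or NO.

[0,3] S   >
  [0,1] S/(S\PP)   >T
    [0,1] "river" : PP
  [1,3] S\PP   <
    [1,2] "city" : N\S
    [2,3] "under" : (S\PP)\(N\S)

YES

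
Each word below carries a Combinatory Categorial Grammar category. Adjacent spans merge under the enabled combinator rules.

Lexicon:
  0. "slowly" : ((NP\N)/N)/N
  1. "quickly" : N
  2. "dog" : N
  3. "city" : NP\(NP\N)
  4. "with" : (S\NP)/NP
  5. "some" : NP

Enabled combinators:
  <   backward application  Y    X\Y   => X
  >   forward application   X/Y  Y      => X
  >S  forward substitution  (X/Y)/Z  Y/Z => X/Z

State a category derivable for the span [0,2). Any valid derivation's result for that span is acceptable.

(NP\N)/N

[0,6] S   <
  [0,4] NP   <
    [0,3] NP\N   >
      [0,2] (NP\N)/N   >
        [0,1] "slowly" : ((NP\N)/N)/N
        [1,2] "quickly" : N
      [2,3] "dog" : N
    [3,4] "city" : NP\(NP\N)
  [4,6] S\NP   >
    [4,5] "with" : (S\NP)/NP
    [5,6] "some" : NP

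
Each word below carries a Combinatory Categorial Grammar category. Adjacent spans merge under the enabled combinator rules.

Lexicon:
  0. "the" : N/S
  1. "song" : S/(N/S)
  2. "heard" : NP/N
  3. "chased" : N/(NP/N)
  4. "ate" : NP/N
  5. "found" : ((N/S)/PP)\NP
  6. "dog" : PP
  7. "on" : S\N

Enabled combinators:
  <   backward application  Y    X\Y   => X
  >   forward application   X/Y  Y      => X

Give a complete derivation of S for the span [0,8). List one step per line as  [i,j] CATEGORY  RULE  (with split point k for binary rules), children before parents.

[0,8] S   <
  [0,7] N   >
    [0,1] "the" : N/S
    [1,7] S   >
      [1,2] "song" : S/(N/S)
      [2,7] N/S   >
        [2,6] (N/S)/PP   <
          [2,5] NP   >
            [2,3] "heard" : NP/N
            [3,5] N   >
              [3,4] "chased" : N/(NP/N)
              [4,5] "ate" : NP/N
          [5,6] "found" : ((N/S)/PP)\NP
        [6,7] "dog" : PP
  [7,8] "on" : S\N

[0,1] N/S  lex  "the"
[1,2] S/(N/S)  lex  "song"
[2,3] NP/N  lex  "heard"
[3,4] N/(NP/N)  lex  "chased"
[4,5] NP/N  lex  "ate"
[3,5] N  >  k=4
[2,5] NP  >  k=3
[5,6] ((N/S)/PP)\NP  lex  "found"
[2,6] (N/S)/PP  <  k=5
[6,7] PP  lex  "dog"
[2,7] N/S  >  k=6
[1,7] S  >  k=2
[0,7] N  >  k=1
[7,8] S\N  lex  "on"
[0,8] S  <  k=7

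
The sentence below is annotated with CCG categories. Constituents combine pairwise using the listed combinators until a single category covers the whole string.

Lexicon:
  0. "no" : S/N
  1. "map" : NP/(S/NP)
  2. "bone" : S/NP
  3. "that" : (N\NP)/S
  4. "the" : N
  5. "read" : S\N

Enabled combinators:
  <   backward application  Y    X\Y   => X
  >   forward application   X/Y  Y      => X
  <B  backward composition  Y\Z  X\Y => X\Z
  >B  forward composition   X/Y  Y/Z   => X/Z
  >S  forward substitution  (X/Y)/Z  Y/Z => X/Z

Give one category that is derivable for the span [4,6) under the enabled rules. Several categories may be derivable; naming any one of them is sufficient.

S

[0,6] S   >
  [0,1] "no" : S/N
  [1,6] N   <
    [1,3] NP   >
      [1,2] "map" : NP/(S/NP)
      [2,3] "bone" : S/NP
    [3,6] N\NP   >
      [3,4] "that" : (N\NP)/S
      [4,6] S   <
        [4,5] "the" : N
        [5,6] "read" : S\N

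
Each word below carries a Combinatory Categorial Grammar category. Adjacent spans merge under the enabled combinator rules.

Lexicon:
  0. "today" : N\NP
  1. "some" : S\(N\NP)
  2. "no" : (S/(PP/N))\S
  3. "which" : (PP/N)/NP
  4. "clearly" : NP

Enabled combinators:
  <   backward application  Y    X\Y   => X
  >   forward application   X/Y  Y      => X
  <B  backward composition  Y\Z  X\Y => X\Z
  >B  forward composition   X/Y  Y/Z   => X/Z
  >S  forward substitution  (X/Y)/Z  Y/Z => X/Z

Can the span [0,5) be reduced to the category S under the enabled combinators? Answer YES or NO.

[0,5] S   >
  [0,3] S/(PP/N)   <
    [0,2] S   <
      [0,1] "today" : N\NP
      [1,2] "some" : S\(N\NP)
    [2,3] "no" : (S/(PP/N))\S
  [3,5] PP/N   >
    [3,4] "which" : (PP/N)/NP
    [4,5] "clearly" : NP

YES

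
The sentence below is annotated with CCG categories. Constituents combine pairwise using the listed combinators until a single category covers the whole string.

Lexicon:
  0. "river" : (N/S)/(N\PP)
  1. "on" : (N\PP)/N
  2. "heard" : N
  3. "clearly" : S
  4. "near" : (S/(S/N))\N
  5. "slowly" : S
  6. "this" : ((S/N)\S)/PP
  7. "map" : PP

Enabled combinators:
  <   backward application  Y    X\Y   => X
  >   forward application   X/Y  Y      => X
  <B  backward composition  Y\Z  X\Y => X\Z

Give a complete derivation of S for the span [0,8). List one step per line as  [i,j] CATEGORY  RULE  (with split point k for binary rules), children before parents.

[0,1] (N/S)/(N\PP)  lex  "river"
[1,2] (N\PP)/N  lex  "on"
[2,3] N  lex  "heard"
[1,3] N\PP  >  k=2
[0,3] N/S  >  k=1
[3,4] S  lex  "clearly"
[0,4] N  >  k=3
[4,5] (S/(S/N))\N  lex  "near"
[0,5] S/(S/N)  <  k=4
[5,6] S  lex  "slowly"
[6,7] ((S/N)\S)/PP  lex  "this"
[7,8] PP  lex  "map"
[6,8] (S/N)\S  >  k=7
[5,8] S/N  <  k=6
[0,8] S  >  k=5

[0,8] S   >
  [0,5] S/(S/N)   <
    [0,4] N   >
      [0,3] N/S   >
        [0,1] "river" : (N/S)/(N\PP)
        [1,3] N\PP   >
          [1,2] "on" : (N\PP)/N
          [2,3] "heard" : N
      [3,4] "clearly" : S
    [4,5] "near" : (S/(S/N))\N
  [5,8] S/N   <
    [5,6] "slowly" : S
    [6,8] (S/N)\S   >
      [6,7] "this" : ((S/N)\S)/PP
      [7,8] "map" : PP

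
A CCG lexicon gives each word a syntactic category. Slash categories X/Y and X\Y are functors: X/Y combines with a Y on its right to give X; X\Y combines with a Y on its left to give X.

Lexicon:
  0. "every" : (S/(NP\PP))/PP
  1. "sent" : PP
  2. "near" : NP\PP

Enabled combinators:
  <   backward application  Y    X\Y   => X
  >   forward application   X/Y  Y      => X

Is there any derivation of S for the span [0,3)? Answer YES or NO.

[0,3] S   >
  [0,2] S/(NP\PP)   >
    [0,1] "every" : (S/(NP\PP))/PP
    [1,2] "sent" : PP
  [2,3] "near" : NP\PP

YES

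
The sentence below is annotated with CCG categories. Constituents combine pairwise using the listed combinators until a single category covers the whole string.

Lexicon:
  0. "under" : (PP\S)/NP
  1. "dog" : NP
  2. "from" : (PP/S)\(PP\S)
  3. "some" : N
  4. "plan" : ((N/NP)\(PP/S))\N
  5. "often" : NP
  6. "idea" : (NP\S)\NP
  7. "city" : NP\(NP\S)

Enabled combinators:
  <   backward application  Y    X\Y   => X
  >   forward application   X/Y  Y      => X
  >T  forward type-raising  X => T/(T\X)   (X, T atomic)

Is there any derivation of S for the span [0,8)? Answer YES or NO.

NO

(PP\S)/NP NP (PP/S)\(PP\S) N ((N/NP)\(PP/S))\N NP (NP\S)\NP NP\(NP\S)
CKY chart[0,8] = {N, N/(N\N), NP/(NP\N), PP/(PP\N), S/(S\N)}; S ∉ chart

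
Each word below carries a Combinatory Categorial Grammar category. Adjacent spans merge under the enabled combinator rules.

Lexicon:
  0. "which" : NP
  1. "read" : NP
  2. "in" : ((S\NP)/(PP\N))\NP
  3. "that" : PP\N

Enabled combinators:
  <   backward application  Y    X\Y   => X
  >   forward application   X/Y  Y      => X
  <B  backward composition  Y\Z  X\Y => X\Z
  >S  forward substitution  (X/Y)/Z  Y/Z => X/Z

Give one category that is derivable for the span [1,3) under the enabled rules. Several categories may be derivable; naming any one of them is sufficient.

[0,4] S   <
  [0,1] "which" : NP
  [1,4] S\NP   >
    [1,3] (S\NP)/(PP\N)   <
      [1,2] "read" : NP
      [2,3] "in" : ((S\NP)/(PP\N))\NP
    [3,4] "that" : PP\N

(S\NP)/(PP\N)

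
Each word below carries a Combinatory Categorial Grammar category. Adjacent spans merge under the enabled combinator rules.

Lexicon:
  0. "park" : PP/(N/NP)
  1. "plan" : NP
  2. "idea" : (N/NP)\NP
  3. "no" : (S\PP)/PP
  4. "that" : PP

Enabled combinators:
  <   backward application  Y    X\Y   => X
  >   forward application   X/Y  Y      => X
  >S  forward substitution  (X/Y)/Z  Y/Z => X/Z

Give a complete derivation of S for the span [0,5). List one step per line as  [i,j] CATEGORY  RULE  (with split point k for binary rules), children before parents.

[0,5] S   <
  [0,3] PP   >
    [0,1] "park" : PP/(N/NP)
    [1,3] N/NP   <
      [1,2] "plan" : NP
      [2,3] "idea" : (N/NP)\NP
  [3,5] S\PP   >
    [3,4] "no" : (S\PP)/PP
    [4,5] "that" : PP

[0,1] PP/(N/NP)  lex  "park"
[1,2] NP  lex  "plan"
[2,3] (N/NP)\NP  lex  "idea"
[1,3] N/NP  <  k=2
[0,3] PP  >  k=1
[3,4] (S\PP)/PP  lex  "no"
[4,5] PP  lex  "that"
[3,5] S\PP  >  k=4
[0,5] S  <  k=3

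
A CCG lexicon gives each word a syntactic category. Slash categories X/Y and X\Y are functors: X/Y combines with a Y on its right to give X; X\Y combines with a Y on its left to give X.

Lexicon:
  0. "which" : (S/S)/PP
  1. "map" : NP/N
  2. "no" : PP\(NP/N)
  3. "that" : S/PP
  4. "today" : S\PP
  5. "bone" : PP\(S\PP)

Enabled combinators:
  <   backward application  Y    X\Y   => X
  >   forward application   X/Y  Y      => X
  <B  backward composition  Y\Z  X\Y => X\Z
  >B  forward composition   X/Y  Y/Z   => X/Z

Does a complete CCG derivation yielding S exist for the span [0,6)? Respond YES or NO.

[0,6] S   >
  [0,4] S/PP   >B
    [0,3] S/S   >
      [0,1] "which" : (S/S)/PP
      [1,3] PP   <
        [1,2] "map" : NP/N
        [2,3] "no" : PP\(NP/N)
    [3,4] "that" : S/PP
  [4,6] PP   <
    [4,5] "today" : S\PP
    [5,6] "bone" : PP\(S\PP)

YES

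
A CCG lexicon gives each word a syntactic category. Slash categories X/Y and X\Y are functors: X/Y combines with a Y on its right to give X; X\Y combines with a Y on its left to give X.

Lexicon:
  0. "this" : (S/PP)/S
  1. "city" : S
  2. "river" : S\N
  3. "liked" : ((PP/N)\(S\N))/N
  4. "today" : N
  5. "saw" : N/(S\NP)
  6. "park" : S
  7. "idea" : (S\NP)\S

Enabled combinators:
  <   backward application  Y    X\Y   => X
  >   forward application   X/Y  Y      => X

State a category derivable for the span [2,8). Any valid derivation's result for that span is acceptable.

PP

[0,8] S   >
  [0,2] S/PP   >
    [0,1] "this" : (S/PP)/S
    [1,2] "city" : S
  [2,8] PP   >
    [2,5] PP/N   <
      [2,3] "river" : S\N
      [3,5] (PP/N)\(S\N)   >
        [3,4] "liked" : ((PP/N)\(S\N))/N
        [4,5] "today" : N
    [5,8] N   >
      [5,6] "saw" : N/(S\NP)
      [6,8] S\NP   <
        [6,7] "park" : S
        [7,8] "idea" : (S\NP)\S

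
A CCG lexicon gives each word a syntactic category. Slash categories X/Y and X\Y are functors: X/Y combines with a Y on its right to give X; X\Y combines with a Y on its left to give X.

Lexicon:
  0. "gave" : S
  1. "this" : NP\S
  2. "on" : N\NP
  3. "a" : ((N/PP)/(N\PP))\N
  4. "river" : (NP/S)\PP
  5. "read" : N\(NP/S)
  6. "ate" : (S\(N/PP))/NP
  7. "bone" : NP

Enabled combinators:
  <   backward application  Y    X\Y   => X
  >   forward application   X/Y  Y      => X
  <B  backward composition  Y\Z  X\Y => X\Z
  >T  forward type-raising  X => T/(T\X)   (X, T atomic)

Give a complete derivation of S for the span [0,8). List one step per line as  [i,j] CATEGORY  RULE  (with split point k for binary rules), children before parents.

[0,8] S   <
  [0,6] N/PP   >
    [0,4] (N/PP)/(N\PP)   <
      [0,3] N   <
        [0,2] NP   <
          [0,1] "gave" : S
          [1,2] "this" : NP\S
        [2,3] "on" : N\NP
      [3,4] "a" : ((N/PP)/(N\PP))\N
    [4,6] N\PP   <B
      [4,5] "river" : (NP/S)\PP
      [5,6] "read" : N\(NP/S)
  [6,8] S\(N/PP)   >
    [6,7] "ate" : (S\(N/PP))/NP
    [7,8] "bone" : NP

[0,1] S  lex  "gave"
[1,2] NP\S  lex  "this"
[0,2] NP  <  k=1
[2,3] N\NP  lex  "on"
[0,3] N  <  k=2
[3,4] ((N/PP)/(N\PP))\N  lex  "a"
[0,4] (N/PP)/(N\PP)  <  k=3
[4,5] (NP/S)\PP  lex  "river"
[5,6] N\(NP/S)  lex  "read"
[4,6] N\PP  <B  k=5
[0,6] N/PP  >  k=4
[6,7] (S\(N/PP))/NP  lex  "ate"
[7,8] NP  lex  "bone"
[6,8] S\(N/PP)  >  k=7
[0,8] S  <  k=6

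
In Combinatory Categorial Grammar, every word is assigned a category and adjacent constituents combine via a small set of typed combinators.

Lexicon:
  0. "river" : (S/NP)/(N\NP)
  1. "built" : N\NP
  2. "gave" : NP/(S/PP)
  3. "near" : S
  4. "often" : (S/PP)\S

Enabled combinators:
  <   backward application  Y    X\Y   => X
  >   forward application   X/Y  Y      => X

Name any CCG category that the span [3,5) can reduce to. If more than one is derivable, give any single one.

[0,5] S   >
  [0,2] S/NP   >
    [0,1] "river" : (S/NP)/(N\NP)
    [1,2] "built" : N\NP
  [2,5] NP   >
    [2,3] "gave" : NP/(S/PP)
    [3,5] S/PP   <
      [3,4] "near" : S
      [4,5] "often" : (S/PP)\S

S/PP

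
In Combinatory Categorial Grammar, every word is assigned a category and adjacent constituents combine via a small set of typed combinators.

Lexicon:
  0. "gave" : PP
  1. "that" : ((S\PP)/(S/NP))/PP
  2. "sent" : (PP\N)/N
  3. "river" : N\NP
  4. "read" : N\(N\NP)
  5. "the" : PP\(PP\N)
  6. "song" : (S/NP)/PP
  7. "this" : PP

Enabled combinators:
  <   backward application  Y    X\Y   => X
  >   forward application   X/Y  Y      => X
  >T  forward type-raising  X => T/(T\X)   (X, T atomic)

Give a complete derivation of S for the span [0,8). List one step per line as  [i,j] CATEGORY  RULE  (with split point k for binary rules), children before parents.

[0,1] PP  lex  "gave"
[1,2] ((S\PP)/(S/NP))/PP  lex  "that"
[2,3] (PP\N)/N  lex  "sent"
[3,4] N\NP  lex  "river"
[4,5] N\(N\NP)  lex  "read"
[3,5] N  <  k=4
[2,5] PP\N  >  k=3
[5,6] PP\(PP\N)  lex  "the"
[2,6] PP  <  k=5
[1,6] (S\PP)/(S/NP)  >  k=2
[6,7] (S/NP)/PP  lex  "song"
[7,8] PP  lex  "this"
[6,8] S/NP  >  k=7
[1,8] S\PP  >  k=6
[0,8] S  <  k=1

[0,8] S   <
  [0,1] "gave" : PP
  [1,8] S\PP   >
    [1,6] (S\PP)/(S/NP)   >
      [1,2] "that" : ((S\PP)/(S/NP))/PP
      [2,6] PP   <
        [2,5] PP\N   >
          [2,3] "sent" : (PP\N)/N
          [3,5] N   <
            [3,4] "river" : N\NP
            [4,5] "read" : N\(N\NP)
        [5,6] "the" : PP\(PP\N)
    [6,8] S/NP   >
      [6,7] "song" : (S/NP)/PP
      [7,8] "this" : PP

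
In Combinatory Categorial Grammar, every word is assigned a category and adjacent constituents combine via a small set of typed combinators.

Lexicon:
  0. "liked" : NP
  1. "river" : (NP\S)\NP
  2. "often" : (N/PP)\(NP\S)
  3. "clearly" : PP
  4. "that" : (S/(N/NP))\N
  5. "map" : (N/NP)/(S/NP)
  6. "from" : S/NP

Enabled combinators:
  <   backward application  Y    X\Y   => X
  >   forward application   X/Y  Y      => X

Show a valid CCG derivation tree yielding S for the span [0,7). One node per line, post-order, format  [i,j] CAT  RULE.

[0,7] S   >
  [0,5] S/(N/NP)   <
    [0,4] N   >
      [0,3] N/PP   <
        [0,2] NP\S   <
          [0,1] "liked" : NP
          [1,2] "river" : (NP\S)\NP
        [2,3] "often" : (N/PP)\(NP\S)
      [3,4] "clearly" : PP
    [4,5] "that" : (S/(N/NP))\N
  [5,7] N/NP   >
    [5,6] "map" : (N/NP)/(S/NP)
    [6,7] "from" : S/NP

[0,1] NP  lex  "liked"
[1,2] (NP\S)\NP  lex  "river"
[0,2] NP\S  <  k=1
[2,3] (N/PP)\(NP\S)  lex  "often"
[0,3] N/PP  <  k=2
[3,4] PP  lex  "clearly"
[0,4] N  >  k=3
[4,5] (S/(N/NP))\N  lex  "that"
[0,5] S/(N/NP)  <  k=4
[5,6] (N/NP)/(S/NP)  lex  "map"
[6,7] S/NP  lex  "from"
[5,7] N/NP  >  k=6
[0,7] S  >  k=5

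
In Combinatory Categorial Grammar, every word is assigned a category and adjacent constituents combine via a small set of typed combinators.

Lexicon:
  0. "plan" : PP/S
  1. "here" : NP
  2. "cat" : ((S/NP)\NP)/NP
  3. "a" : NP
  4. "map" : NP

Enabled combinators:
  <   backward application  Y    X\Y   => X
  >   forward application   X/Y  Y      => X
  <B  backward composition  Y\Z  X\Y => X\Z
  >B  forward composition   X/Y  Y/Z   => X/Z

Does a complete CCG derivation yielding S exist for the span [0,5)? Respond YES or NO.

PP/S NP ((S/NP)\NP)/NP NP NP
CKY chart[0,5] = {PP}; S ∉ chart

NO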